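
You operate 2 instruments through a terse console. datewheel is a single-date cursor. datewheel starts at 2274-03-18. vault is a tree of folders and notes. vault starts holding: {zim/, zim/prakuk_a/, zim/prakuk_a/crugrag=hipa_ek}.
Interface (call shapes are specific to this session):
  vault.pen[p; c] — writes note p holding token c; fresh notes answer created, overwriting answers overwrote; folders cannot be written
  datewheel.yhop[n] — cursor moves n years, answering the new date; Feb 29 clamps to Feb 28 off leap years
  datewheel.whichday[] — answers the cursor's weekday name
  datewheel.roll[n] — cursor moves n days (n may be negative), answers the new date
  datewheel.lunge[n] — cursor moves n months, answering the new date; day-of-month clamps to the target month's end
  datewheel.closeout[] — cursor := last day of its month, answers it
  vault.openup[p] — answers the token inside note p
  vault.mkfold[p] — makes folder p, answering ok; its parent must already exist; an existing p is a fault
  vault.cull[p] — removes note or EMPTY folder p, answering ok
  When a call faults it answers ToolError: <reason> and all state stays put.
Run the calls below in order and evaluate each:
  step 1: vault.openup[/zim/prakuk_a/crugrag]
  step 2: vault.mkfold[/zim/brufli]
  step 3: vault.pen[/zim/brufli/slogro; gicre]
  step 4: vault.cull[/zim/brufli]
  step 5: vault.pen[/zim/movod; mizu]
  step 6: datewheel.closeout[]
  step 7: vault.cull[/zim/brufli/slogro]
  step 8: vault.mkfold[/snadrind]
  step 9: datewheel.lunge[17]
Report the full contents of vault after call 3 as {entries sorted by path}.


~$ vault.openup p=/zim/prakuk_a/crugrag
  hipa_ek
~$ vault.mkfold p=/zim/brufli
  ok
~$ vault.pen p=/zim/brufli/slogro c=gicre
  created
~$ vault.cull p=/zim/brufli
  ToolError: not empty
~$ vault.pen p=/zim/movod c=mizu
  created
~$ datewheel.closeout
  2274-03-31
~$ vault.cull p=/zim/brufli/slogro
  ok
~$ vault.mkfold p=/snadrind
  ok
~$ datewheel.lunge n=17
  2275-08-31

Answer: {zim/, zim/brufli/, zim/brufli/slogro=gicre, zim/prakuk_a/, zim/prakuk_a/crugrag=hipa_ek}


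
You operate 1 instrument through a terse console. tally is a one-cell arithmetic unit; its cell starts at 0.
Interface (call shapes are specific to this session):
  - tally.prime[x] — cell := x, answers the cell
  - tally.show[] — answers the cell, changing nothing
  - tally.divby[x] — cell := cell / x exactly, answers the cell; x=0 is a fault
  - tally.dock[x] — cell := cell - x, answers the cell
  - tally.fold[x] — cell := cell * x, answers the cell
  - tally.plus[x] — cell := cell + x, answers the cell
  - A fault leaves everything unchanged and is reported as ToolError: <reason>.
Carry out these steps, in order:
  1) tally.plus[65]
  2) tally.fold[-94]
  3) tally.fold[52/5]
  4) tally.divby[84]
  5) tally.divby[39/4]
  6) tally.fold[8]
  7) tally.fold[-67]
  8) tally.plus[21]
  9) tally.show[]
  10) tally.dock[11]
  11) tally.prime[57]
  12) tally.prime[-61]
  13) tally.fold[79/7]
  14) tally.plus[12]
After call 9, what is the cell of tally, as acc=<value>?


Answer: acc=2621291/63

Derivation:
-- 1. tally.plus(x='65') ~> 65
-- 2. tally.fold(x='-94') ~> -6110
-- 3. tally.fold(x='52/5') ~> -63544
-- 4. tally.divby(x='84') ~> -15886/21
-- 5. tally.divby(x='39/4') ~> -4888/63
-- 6. tally.fold(x='8') ~> -39104/63
-- 7. tally.fold(x='-67') ~> 2619968/63
-- 8. tally.plus(x='21') ~> 2621291/63
-- 9. tally.show() ~> 2621291/63
-- 10. tally.dock(x='11') ~> 2620598/63
-- 11. tally.prime(x='57') ~> 57
-- 12. tally.prime(x='-61') ~> -61
-- 13. tally.fold(x='79/7') ~> -4819/7
-- 14. tally.plus(x='12') ~> -4735/7


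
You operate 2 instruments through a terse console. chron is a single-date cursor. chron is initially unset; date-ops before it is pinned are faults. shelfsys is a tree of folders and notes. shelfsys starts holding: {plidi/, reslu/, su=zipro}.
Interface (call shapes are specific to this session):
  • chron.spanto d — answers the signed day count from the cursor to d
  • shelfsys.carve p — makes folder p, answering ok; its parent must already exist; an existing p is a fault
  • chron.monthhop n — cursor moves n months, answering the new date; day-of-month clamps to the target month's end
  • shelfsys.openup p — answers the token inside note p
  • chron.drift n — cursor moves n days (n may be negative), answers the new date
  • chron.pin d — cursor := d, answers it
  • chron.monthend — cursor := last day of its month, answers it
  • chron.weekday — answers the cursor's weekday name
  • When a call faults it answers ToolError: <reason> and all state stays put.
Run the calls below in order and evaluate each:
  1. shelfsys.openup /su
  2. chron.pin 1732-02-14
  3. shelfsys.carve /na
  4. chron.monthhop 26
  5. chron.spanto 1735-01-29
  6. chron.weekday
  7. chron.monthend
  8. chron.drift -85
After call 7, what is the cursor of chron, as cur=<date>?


>> openup(p='/su')
<< zipro
>> pin(d='1732-02-14')
<< 1732-02-14
>> carve(p='/na')
<< ok
>> monthhop(n='26')
<< 1734-04-14
>> spanto(d='1735-01-29')
<< 290
>> weekday()
<< Wednesday
>> monthend()
<< 1734-04-30
>> drift(n='-85')
<< 1734-02-04

Answer: cur=1734-04-30


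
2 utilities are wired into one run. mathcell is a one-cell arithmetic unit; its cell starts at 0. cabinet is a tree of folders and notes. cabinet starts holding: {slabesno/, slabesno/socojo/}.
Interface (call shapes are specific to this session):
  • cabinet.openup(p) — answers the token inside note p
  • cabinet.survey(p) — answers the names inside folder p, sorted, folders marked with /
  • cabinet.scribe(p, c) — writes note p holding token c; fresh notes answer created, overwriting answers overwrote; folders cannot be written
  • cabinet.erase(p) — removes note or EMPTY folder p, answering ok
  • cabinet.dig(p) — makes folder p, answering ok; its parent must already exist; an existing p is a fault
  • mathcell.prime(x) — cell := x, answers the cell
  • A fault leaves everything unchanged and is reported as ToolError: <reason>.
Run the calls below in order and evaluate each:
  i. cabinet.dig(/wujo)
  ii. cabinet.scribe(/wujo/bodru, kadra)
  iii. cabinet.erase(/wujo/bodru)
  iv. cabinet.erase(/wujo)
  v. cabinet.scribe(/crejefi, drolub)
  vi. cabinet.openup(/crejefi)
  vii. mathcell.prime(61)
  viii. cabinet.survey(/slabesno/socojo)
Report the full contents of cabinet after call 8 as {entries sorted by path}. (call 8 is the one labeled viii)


>>> cabinet.dig p=/wujo
:: ok
>>> cabinet.scribe p=/wujo/bodru c=kadra
:: created
>>> cabinet.erase p=/wujo/bodru
:: ok
>>> cabinet.erase p=/wujo
:: ok
>>> cabinet.scribe p=/crejefi c=drolub
:: created
>>> cabinet.openup p=/crejefi
:: drolub
>>> mathcell.prime x=61
:: 61
>>> cabinet.survey p=/slabesno/socojo
:: []

Answer: {crejefi=drolub, slabesno/, slabesno/socojo/}


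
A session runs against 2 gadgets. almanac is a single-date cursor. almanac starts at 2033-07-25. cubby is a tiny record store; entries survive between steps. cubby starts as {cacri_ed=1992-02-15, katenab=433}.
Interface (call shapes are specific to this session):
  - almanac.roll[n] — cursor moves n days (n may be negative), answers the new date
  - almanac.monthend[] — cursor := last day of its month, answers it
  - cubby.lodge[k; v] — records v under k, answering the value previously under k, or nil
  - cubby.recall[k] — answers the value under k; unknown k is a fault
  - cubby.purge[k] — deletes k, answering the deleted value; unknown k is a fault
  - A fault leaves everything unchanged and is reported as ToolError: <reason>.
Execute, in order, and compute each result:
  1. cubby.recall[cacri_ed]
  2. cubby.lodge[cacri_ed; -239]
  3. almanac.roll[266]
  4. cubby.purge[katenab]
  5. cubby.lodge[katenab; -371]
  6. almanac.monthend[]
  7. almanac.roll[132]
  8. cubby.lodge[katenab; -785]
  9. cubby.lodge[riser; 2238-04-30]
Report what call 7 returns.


>> cubby.recall(k→cacri_ed)
<< 1992-02-15
>> cubby.lodge(k→cacri_ed, v→-239)
<< 1992-02-15
>> almanac.roll(n→266)
<< 2034-04-17
>> cubby.purge(k→katenab)
<< 433
>> cubby.lodge(k→katenab, v→-371)
<< nil
>> almanac.monthend()
<< 2034-04-30
>> almanac.roll(n→132)
<< 2034-09-09
>> cubby.lodge(k→katenab, v→-785)
<< -371
>> cubby.lodge(k→riser, v→2238-04-30)
<< nil

Answer: 2034-09-09


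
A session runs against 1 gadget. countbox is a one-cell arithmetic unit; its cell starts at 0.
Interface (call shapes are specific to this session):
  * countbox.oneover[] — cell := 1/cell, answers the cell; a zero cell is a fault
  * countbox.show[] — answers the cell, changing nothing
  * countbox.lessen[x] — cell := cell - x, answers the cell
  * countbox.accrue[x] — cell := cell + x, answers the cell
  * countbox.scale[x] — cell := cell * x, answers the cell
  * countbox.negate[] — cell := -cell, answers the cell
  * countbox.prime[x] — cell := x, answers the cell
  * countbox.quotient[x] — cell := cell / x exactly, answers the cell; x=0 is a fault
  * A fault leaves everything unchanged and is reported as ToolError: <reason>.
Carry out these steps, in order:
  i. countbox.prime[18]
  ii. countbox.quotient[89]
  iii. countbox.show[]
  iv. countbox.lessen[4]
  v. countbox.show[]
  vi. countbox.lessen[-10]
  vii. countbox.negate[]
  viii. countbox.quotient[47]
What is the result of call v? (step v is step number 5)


Answer: -338/89

Derivation:
$ countbox.prime x: 18
:: 18
$ countbox.quotient x: 89
:: 18/89
$ countbox.show
:: 18/89
$ countbox.lessen x: 4
:: -338/89
$ countbox.show
:: -338/89
$ countbox.lessen x: -10
:: 552/89
$ countbox.negate
:: -552/89
$ countbox.quotient x: 47
:: -552/4183


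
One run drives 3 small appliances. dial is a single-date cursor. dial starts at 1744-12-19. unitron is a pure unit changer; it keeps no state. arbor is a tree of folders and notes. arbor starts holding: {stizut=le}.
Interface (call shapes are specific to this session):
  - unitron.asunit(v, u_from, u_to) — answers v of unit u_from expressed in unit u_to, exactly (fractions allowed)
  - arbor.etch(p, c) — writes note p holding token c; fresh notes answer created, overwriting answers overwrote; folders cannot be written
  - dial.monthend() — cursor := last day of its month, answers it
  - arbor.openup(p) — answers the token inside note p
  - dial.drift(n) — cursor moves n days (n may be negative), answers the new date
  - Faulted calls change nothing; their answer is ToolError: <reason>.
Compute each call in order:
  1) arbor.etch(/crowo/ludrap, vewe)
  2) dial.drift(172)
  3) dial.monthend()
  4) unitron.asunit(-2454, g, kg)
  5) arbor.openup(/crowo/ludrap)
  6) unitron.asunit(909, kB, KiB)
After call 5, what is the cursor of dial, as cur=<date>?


→ etch(p=/crowo/ludrap, c=vewe)
← ToolError: no parent
→ drift(n=172)
← 1745-06-09
→ monthend()
← 1745-06-30
→ asunit(v=-2454, u_from=g, u_to=kg)
← -1227/500
→ openup(p=/crowo/ludrap)
← ToolError: not found
→ asunit(v=909, u_from=kB, u_to=KiB)
← 113625/128

Answer: cur=1745-06-30


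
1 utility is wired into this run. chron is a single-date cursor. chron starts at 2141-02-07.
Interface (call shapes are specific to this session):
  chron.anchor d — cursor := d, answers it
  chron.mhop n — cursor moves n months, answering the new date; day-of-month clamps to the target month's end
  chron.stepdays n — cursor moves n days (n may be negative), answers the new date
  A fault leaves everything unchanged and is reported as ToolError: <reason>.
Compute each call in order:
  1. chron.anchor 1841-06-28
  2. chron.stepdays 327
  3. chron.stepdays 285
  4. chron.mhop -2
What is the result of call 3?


Answer: 1843-03-02

Derivation:
-- chron.anchor(d='1841-06-28') => 1841-06-28
-- chron.stepdays(n='327') => 1842-05-21
-- chron.stepdays(n='285') => 1843-03-02
-- chron.mhop(n='-2') => 1843-01-02


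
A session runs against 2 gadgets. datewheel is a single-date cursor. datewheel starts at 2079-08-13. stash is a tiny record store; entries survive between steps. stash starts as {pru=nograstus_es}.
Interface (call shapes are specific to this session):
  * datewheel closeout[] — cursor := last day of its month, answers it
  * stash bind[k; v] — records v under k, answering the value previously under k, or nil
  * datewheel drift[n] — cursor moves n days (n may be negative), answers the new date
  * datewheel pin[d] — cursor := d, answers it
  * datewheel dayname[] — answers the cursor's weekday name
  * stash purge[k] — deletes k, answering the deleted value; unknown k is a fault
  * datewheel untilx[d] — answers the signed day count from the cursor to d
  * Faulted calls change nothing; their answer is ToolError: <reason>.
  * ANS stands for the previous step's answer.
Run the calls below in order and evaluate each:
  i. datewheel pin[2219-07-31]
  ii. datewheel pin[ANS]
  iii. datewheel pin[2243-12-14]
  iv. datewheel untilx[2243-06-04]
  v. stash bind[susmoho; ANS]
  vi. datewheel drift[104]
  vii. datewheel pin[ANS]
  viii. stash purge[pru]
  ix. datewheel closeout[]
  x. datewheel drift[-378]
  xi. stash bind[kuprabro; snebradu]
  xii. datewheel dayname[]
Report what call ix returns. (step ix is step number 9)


Answer: 2244-03-31

Derivation:
// 1. datewheel pin(d→2219-07-31) -> 2219-07-31
// 2. datewheel pin(d→ANS) -> 2219-07-31
// 3. datewheel pin(d→2243-12-14) -> 2243-12-14
// 4. datewheel untilx(d→2243-06-04) -> -193
// 5. stash bind(k→susmoho, v→ANS) -> nil
// 6. datewheel drift(n→104) -> 2244-03-27
// 7. datewheel pin(d→ANS) -> 2244-03-27
// 8. stash purge(k→pru) -> nograstus_es
// 9. datewheel closeout() -> 2244-03-31
// 10. datewheel drift(n→-378) -> 2243-03-19
// 11. stash bind(k→kuprabro, v→snebradu) -> nil
// 12. datewheel dayname() -> Sunday


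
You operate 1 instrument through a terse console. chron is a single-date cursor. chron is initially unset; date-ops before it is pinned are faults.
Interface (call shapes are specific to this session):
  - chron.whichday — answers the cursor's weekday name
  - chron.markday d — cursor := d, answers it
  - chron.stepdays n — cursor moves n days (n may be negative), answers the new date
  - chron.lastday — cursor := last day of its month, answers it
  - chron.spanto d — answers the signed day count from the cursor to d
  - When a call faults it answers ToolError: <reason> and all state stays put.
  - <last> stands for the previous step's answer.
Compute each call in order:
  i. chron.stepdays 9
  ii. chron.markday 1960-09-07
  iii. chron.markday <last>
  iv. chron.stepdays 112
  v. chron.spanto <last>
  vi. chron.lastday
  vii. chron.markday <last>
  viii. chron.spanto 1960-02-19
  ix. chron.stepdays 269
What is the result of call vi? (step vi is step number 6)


·→ stepdays(n→9)
·← ToolError: no date set
·→ markday(d→1960-09-07)
·← 1960-09-07
·→ markday(d→<last>)
·← 1960-09-07
·→ stepdays(n→112)
·← 1960-12-28
·→ spanto(d→<last>)
·← 0
·→ lastday()
·← 1960-12-31
·→ markday(d→<last>)
·← 1960-12-31
·→ spanto(d→1960-02-19)
·← -316
·→ stepdays(n→269)
·← 1961-09-26

Answer: 1960-12-31


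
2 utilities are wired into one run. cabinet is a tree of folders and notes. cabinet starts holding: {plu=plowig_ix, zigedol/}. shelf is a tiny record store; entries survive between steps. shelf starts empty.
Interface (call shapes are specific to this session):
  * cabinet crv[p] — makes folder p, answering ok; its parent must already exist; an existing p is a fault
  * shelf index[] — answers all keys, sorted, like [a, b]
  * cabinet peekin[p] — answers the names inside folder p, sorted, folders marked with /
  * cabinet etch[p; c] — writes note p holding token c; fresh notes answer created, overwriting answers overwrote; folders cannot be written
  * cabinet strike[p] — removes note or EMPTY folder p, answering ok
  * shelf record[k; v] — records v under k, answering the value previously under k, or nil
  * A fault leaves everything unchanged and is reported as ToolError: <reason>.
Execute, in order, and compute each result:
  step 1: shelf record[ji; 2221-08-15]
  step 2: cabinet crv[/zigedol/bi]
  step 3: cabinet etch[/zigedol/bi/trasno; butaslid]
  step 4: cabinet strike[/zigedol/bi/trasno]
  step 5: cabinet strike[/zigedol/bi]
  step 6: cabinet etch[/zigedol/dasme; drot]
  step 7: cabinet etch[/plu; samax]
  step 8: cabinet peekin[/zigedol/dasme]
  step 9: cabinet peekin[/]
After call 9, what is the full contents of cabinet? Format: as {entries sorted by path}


$ shelf record k: ji v: 2221-08-15
  nil
$ cabinet crv p: /zigedol/bi
  ok
$ cabinet etch p: /zigedol/bi/trasno c: butaslid
  created
$ cabinet strike p: /zigedol/bi/trasno
  ok
$ cabinet strike p: /zigedol/bi
  ok
$ cabinet etch p: /zigedol/dasme c: drot
  created
$ cabinet etch p: /plu c: samax
  overwrote
$ cabinet peekin p: /zigedol/dasme
  ToolError: not a directory
$ cabinet peekin p: /
  [plu, zigedol/]

Answer: {plu=samax, zigedol/, zigedol/dasme=drot}


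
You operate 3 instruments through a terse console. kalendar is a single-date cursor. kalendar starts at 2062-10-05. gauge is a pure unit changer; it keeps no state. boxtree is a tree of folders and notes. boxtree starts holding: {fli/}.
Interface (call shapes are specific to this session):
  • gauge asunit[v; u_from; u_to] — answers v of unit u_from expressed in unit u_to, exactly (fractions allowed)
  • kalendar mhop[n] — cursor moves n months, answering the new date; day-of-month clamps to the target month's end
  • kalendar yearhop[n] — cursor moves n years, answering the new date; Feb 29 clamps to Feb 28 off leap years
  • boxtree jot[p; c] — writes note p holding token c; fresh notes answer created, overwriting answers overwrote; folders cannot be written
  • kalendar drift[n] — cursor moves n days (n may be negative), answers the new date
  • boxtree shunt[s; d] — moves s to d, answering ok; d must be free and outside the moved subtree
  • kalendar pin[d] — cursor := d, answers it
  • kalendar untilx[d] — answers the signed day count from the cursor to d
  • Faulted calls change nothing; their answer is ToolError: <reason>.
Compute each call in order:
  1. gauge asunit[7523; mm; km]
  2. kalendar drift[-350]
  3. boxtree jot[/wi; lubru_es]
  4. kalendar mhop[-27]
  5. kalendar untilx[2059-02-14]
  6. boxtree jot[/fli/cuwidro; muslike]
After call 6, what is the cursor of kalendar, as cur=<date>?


Answer: cur=2059-07-20

Derivation:
Calling gauge asunit(v: 7523, u_from: mm, u_to: km), yielding 7523/1000000.
Invoking kalendar drift(n: -350), yielding 2061-10-20.
Now I run boxtree jot(p: /wi, c: lubru_es), and observe created.
Then kalendar mhop(n: -27), and get 2059-07-20.
I run kalendar untilx(d: 2059-02-14), which returns -156.
Calling boxtree jot(p: /fli/cuwidro, c: muslike), → created.


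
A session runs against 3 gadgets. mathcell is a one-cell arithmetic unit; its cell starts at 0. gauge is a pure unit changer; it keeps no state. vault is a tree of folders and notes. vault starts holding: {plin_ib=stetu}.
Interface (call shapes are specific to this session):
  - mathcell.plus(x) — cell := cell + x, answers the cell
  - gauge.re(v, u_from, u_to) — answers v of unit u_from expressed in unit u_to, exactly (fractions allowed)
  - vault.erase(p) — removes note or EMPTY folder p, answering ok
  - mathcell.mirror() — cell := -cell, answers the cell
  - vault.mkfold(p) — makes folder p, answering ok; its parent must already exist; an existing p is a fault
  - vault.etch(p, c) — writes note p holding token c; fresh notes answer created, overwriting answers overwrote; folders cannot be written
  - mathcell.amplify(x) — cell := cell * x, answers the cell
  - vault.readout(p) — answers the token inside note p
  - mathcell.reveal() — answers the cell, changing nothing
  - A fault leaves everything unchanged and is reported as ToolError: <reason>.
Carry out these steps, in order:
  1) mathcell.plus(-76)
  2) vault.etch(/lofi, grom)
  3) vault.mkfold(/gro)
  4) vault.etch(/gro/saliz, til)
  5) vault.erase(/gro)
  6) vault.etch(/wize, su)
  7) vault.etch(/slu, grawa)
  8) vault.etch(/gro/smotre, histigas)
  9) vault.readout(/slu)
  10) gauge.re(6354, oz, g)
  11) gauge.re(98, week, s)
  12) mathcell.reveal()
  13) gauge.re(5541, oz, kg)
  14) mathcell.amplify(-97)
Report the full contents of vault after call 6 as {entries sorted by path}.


Answer: {gro/, gro/saliz=til, lofi=grom, plin_ib=stetu, wize=su}

Derivation:
·→ mathcell.plus(x→-76)
·← -76
·→ vault.etch(p→/lofi, c→grom)
·← created
·→ vault.mkfold(p→/gro)
·← ok
·→ vault.etch(p→/gro/saliz, c→til)
·← created
·→ vault.erase(p→/gro)
·← ToolError: not empty
·→ vault.etch(p→/wize, c→su)
·← created
·→ vault.etch(p→/slu, c→grawa)
·← created
·→ vault.etch(p→/gro/smotre, c→histigas)
·← created
·→ vault.readout(p→/slu)
·← grawa
·→ gauge.re(v→6354, u_from→oz, u_to→g)
·← 144106295949/800000
·→ gauge.re(v→98, u_from→week, u_to→s)
·← 59270400
·→ mathcell.reveal()
·← -76
·→ gauge.re(v→5541, u_from→oz, u_to→kg)
·← 251335532217/1600000000
·→ mathcell.amplify(x→-97)
·← 7372


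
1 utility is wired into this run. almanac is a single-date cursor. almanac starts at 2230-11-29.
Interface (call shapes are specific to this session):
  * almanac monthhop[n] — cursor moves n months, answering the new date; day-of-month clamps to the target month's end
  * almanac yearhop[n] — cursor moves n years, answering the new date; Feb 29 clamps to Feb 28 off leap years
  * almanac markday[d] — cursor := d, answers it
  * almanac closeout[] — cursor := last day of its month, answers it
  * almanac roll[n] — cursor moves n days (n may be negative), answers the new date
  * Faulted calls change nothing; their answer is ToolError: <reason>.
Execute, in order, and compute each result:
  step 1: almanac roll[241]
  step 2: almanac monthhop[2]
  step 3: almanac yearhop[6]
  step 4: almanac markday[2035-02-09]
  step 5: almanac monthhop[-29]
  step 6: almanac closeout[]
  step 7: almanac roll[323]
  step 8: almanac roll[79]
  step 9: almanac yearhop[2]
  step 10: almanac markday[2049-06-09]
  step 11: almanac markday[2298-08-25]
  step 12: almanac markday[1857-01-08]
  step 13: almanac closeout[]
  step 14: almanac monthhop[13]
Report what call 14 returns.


·→ almanac roll(n: 241)
·← 2231-07-28
·→ almanac monthhop(n: 2)
·← 2231-09-28
·→ almanac yearhop(n: 6)
·← 2237-09-28
·→ almanac markday(d: 2035-02-09)
·← 2035-02-09
·→ almanac monthhop(n: -29)
·← 2032-09-09
·→ almanac closeout()
·← 2032-09-30
·→ almanac roll(n: 323)
·← 2033-08-19
·→ almanac roll(n: 79)
·← 2033-11-06
·→ almanac yearhop(n: 2)
·← 2035-11-06
·→ almanac markday(d: 2049-06-09)
·← 2049-06-09
·→ almanac markday(d: 2298-08-25)
·← 2298-08-25
·→ almanac markday(d: 1857-01-08)
·← 1857-01-08
·→ almanac closeout()
·← 1857-01-31
·→ almanac monthhop(n: 13)
·← 1858-02-28

Answer: 1858-02-28


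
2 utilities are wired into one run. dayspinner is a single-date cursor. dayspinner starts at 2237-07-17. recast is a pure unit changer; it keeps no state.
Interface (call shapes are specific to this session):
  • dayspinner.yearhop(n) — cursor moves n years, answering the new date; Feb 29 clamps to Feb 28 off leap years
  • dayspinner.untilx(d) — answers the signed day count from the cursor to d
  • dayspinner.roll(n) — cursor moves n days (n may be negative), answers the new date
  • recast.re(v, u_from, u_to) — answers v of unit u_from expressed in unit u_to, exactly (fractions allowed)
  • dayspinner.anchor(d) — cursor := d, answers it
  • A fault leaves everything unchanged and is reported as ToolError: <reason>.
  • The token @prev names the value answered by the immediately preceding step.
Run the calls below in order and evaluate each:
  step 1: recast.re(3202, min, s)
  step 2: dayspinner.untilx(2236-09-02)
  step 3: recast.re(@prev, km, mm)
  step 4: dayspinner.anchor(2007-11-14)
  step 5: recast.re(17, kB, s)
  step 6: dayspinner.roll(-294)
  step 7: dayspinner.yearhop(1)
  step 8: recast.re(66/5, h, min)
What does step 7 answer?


Answer: 2008-01-24

Derivation:
I run recast.re(3202, min, s): 192120.
I use dayspinner.untilx(2236-09-02), yielding -318.
Using recast.re(@prev, km, mm): -318000000.
I call dayspinner.anchor(2007-11-14), yielding 2007-11-14.
Invoking recast.re(17, kB, s), yielding ToolError: incompatible units.
I invoke dayspinner.roll(-294), yielding 2007-01-24.
Invoking dayspinner.yearhop(1), and get 2008-01-24.
I use recast.re(66/5, h, min), yielding 792.


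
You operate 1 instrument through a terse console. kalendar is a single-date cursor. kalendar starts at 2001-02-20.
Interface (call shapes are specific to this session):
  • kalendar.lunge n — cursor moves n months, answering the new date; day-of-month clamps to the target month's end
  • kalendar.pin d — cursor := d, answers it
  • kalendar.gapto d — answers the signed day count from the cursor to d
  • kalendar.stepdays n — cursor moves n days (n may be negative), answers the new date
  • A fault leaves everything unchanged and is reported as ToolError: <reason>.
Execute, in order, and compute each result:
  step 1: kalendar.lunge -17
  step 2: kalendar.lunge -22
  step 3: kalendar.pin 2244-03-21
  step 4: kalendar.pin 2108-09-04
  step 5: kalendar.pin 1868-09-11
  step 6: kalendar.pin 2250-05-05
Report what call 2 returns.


Answer: 1997-11-20

Derivation:
→ kalendar.lunge(n=-17)
← 1999-09-20
→ kalendar.lunge(n=-22)
← 1997-11-20
→ kalendar.pin(d=2244-03-21)
← 2244-03-21
→ kalendar.pin(d=2108-09-04)
← 2108-09-04
→ kalendar.pin(d=1868-09-11)
← 1868-09-11
→ kalendar.pin(d=2250-05-05)
← 2250-05-05


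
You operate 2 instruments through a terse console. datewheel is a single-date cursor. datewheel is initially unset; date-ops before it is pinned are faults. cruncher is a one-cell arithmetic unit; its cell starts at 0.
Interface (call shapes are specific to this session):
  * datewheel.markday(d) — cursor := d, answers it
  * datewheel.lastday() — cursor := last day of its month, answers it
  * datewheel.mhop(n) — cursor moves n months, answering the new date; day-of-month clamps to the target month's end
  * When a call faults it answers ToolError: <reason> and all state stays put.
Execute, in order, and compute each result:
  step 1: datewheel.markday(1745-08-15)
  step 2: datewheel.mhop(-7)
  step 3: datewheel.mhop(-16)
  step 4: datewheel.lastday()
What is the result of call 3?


Answer: 1743-09-15

Derivation:
-> datewheel.markday(d: 1745-08-15)
<- 1745-08-15
-> datewheel.mhop(n: -7)
<- 1745-01-15
-> datewheel.mhop(n: -16)
<- 1743-09-15
-> datewheel.lastday()
<- 1743-09-30


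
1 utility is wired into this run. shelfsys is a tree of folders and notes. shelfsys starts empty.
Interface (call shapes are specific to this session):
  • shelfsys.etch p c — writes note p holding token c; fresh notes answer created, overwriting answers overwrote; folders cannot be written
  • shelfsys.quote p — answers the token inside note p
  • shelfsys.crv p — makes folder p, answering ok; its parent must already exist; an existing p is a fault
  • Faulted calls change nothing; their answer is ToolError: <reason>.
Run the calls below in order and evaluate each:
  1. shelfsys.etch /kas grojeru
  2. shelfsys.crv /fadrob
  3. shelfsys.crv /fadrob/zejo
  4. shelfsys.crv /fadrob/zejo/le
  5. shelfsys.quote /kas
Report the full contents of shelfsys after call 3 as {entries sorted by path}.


Answer: {fadrob/, fadrob/zejo/, kas=grojeru}

Derivation:
==> shelfsys.etch(p=/kas, c=grojeru)
<== created
==> shelfsys.crv(p=/fadrob)
<== ok
==> shelfsys.crv(p=/fadrob/zejo)
<== ok
==> shelfsys.crv(p=/fadrob/zejo/le)
<== ok
==> shelfsys.quote(p=/kas)
<== grojeru


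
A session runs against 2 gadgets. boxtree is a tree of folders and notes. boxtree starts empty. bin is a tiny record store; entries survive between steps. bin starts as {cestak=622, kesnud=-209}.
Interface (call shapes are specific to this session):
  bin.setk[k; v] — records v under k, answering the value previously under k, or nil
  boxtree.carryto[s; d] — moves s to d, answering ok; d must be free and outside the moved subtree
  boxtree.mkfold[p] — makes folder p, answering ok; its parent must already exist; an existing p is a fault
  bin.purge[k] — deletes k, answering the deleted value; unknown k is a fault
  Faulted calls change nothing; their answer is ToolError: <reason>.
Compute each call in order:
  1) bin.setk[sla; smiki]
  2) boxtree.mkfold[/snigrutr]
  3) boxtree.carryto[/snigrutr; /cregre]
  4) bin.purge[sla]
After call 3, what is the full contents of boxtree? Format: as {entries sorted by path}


Answer: {cregre/}

Derivation:
% bin.setk sla smiki
  nil
% boxtree.mkfold /snigrutr
  ok
% boxtree.carryto /snigrutr /cregre
  ok
% bin.purge sla
  smiki


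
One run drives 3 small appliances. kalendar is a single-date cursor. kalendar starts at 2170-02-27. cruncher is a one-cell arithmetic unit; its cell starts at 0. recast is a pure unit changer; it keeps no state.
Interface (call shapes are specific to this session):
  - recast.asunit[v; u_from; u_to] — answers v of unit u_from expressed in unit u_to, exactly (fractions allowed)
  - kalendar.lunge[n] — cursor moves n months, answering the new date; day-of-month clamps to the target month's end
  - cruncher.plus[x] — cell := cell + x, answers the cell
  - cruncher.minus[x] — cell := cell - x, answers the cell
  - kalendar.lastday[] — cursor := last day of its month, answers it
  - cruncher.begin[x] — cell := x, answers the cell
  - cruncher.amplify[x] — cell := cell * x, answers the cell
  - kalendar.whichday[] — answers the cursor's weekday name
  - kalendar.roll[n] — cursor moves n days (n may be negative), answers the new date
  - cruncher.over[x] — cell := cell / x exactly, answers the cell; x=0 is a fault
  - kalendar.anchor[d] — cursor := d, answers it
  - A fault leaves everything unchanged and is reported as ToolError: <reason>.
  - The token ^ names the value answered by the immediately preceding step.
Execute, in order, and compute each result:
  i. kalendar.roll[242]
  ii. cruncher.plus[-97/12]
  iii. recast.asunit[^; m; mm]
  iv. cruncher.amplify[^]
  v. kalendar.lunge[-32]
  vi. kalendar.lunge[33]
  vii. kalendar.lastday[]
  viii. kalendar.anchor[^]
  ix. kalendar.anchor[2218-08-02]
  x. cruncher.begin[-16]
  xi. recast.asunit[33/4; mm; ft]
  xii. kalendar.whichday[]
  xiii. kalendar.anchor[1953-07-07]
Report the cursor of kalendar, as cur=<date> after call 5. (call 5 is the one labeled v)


-> kalendar.roll(n=242)
<- 2170-10-27
-> cruncher.plus(x=-97/12)
<- -97/12
-> recast.asunit(v=^, u_from=m, u_to=mm)
<- -24250/3
-> cruncher.amplify(x=^)
<- 1176125/18
-> kalendar.lunge(n=-32)
<- 2168-02-27
-> kalendar.lunge(n=33)
<- 2170-11-27
-> kalendar.lastday()
<- 2170-11-30
-> kalendar.anchor(d=^)
<- 2170-11-30
-> kalendar.anchor(d=2218-08-02)
<- 2218-08-02
-> cruncher.begin(x=-16)
<- -16
-> recast.asunit(v=33/4, u_from=mm, u_to=ft)
<- 55/2032
-> kalendar.whichday()
<- Sunday
-> kalendar.anchor(d=1953-07-07)
<- 1953-07-07

Answer: cur=2168-02-27


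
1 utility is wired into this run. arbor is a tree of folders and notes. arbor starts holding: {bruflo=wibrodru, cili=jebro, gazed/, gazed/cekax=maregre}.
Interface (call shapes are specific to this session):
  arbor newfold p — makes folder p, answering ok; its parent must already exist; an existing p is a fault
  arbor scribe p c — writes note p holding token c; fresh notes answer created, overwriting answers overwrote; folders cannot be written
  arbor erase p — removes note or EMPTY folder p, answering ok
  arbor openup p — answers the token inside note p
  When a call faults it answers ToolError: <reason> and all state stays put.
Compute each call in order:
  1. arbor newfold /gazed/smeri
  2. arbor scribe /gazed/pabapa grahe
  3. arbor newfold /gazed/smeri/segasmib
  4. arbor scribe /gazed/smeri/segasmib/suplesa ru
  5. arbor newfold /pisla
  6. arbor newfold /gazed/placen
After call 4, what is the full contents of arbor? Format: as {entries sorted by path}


Answer: {bruflo=wibrodru, cili=jebro, gazed/, gazed/cekax=maregre, gazed/pabapa=grahe, gazed/smeri/, gazed/smeri/segasmib/, gazed/smeri/segasmib/suplesa=ru}

Derivation:
→ arbor newfold(p='/gazed/smeri')
← ok
→ arbor scribe(p='/gazed/pabapa', c='grahe')
← created
→ arbor newfold(p='/gazed/smeri/segasmib')
← ok
→ arbor scribe(p='/gazed/smeri/segasmib/suplesa', c='ru')
← created
→ arbor newfold(p='/pisla')
← ok
→ arbor newfold(p='/gazed/placen')
← ok


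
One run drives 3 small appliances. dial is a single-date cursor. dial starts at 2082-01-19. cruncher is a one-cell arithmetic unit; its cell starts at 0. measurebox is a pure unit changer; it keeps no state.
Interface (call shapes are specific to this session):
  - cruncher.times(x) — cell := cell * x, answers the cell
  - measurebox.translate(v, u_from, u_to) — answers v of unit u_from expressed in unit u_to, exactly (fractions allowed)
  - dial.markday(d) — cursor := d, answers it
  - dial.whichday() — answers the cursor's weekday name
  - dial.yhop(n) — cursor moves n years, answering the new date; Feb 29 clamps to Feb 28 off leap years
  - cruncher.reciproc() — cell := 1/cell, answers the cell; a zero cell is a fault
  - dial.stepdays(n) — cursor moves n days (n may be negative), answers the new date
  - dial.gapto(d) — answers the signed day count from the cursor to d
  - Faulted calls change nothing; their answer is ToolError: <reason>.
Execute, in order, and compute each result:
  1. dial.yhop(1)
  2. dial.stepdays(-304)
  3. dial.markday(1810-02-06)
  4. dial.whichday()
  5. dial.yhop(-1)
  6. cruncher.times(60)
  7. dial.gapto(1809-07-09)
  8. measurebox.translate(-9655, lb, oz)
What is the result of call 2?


I invoke yhop(n=1), → 2083-01-19.
I use stepdays(n=-304), — result: 2082-03-21.
I run markday(d=1810-02-06): 1810-02-06.
Invoking whichday(): Tuesday.
Then yhop(n=-1), and observe 1809-02-06.
I use times(x=60), yielding 0.
Using gapto(d=1809-07-09), which returns 153.
I use translate(v=-9655, u_from=lb, u_to=oz), — result: -154480.

Answer: 2082-03-21


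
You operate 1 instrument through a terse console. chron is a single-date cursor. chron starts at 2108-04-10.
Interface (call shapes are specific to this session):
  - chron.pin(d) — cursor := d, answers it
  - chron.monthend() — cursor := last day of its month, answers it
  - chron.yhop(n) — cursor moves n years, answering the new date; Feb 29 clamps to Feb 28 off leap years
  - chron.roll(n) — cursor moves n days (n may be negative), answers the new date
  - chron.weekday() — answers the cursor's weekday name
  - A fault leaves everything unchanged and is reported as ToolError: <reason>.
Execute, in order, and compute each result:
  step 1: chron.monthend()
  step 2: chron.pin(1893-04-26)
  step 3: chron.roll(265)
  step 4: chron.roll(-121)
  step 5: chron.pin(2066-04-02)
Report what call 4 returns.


Answer: 1893-09-17

Derivation:
Do: chron.monthend[]
See: 2108-04-30
Do: chron.pin[1893-04-26]
See: 1893-04-26
Do: chron.roll[265]
See: 1894-01-16
Do: chron.roll[-121]
See: 1893-09-17
Do: chron.pin[2066-04-02]
See: 2066-04-02


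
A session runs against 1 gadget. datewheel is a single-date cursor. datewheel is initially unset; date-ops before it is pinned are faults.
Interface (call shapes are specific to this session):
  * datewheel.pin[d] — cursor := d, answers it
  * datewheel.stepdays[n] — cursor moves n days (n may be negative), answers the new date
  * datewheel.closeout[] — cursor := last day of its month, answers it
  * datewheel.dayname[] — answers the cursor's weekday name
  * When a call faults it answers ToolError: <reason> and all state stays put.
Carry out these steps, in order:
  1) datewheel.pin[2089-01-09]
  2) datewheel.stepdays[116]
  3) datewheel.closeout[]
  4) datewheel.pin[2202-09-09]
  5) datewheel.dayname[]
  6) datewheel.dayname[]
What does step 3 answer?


Do: datewheel.pin[d=2089-01-09]
See: 2089-01-09
Do: datewheel.stepdays[n=116]
See: 2089-05-05
Do: datewheel.closeout[]
See: 2089-05-31
Do: datewheel.pin[d=2202-09-09]
See: 2202-09-09
Do: datewheel.dayname[]
See: Thursday
Do: datewheel.dayname[]
See: Thursday

Answer: 2089-05-31


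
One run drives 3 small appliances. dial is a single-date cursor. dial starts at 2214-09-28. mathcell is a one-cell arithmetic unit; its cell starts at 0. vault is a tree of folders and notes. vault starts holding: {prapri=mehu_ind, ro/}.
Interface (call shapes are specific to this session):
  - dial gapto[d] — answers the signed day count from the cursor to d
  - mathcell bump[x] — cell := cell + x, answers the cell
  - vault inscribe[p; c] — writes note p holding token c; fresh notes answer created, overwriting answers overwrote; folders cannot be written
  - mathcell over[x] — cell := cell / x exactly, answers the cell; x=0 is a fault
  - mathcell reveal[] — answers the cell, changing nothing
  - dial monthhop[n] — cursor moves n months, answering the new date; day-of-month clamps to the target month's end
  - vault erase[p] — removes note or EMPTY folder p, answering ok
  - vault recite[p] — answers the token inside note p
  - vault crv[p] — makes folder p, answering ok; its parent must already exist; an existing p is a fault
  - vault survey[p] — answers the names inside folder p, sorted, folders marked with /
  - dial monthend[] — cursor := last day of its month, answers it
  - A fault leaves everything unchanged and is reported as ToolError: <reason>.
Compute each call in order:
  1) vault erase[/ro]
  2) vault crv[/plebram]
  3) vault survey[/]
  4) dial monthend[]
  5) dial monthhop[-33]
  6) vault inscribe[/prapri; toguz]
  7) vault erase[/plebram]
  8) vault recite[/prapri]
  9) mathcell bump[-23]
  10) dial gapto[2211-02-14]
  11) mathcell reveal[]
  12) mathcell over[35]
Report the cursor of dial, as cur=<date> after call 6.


Do: vault erase[p→/ro]
See: ok
Do: vault crv[p→/plebram]
See: ok
Do: vault survey[p→/]
See: [plebram/, prapri]
Do: dial monthend[]
See: 2214-09-30
Do: dial monthhop[n→-33]
See: 2211-12-30
Do: vault inscribe[p→/prapri; c→toguz]
See: overwrote
Do: vault erase[p→/plebram]
See: ok
Do: vault recite[p→/prapri]
See: toguz
Do: mathcell bump[x→-23]
See: -23
Do: dial gapto[d→2211-02-14]
See: -319
Do: mathcell reveal[]
See: -23
Do: mathcell over[x→35]
See: -23/35

Answer: cur=2211-12-30


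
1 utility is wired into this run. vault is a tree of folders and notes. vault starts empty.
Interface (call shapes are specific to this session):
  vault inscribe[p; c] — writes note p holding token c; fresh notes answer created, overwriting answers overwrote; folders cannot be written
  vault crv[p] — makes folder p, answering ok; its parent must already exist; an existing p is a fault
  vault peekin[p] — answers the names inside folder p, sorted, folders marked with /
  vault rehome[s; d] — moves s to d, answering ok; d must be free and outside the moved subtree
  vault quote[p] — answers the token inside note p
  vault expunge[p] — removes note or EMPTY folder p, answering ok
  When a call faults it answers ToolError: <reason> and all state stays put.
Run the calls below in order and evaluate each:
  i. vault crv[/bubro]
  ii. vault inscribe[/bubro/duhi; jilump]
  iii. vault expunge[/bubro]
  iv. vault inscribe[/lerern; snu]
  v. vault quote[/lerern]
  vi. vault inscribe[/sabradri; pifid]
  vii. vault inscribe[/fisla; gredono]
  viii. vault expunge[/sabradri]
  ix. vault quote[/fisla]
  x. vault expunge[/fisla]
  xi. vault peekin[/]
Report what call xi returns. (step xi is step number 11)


Then vault crv with p→/bubro, and get ok.
I invoke vault inscribe with p→/bubro/duhi, c→jilump, giving created.
I use vault expunge with p→/bubro, and get ToolError: not empty.
I use vault inscribe with p→/lerern, c→snu: created.
Then vault quote with p→/lerern, and observe snu.
Next I call vault inscribe with p→/sabradri, c→pifid, yielding created.
I use vault inscribe with p→/fisla, c→gredono, — result: created.
Using vault expunge with p→/sabradri, and get ok.
Now I run vault quote with p→/fisla, — result: gredono.
Then vault expunge with p→/fisla, and get ok.
I try vault peekin with p→/, — result: [bubro/, lerern].

Answer: [bubro/, lerern]
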